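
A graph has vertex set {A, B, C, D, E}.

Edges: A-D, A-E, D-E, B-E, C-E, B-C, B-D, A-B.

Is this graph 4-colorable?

Yes

The chromatic number is 4. A, B, D, E form a clique, so at least 4 colors are needed.
A valid assignment using 4 colors: A=4, B=2, C=3, D=3, E=1.
That is already a proper 4-coloring.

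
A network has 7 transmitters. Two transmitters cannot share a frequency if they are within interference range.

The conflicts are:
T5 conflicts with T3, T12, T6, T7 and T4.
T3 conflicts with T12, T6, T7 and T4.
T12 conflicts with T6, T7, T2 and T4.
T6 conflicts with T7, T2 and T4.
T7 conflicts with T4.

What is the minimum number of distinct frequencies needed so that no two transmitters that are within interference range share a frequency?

T5, T3, T12, T6, T7, T4 pairwise conflict, so at least 6 frequencies are needed.
Using 6 frequencies: T5=5, T3=4, T12=2, T6=1, T7=3, T2=3, T4=6. Each listed conflict is separated.

6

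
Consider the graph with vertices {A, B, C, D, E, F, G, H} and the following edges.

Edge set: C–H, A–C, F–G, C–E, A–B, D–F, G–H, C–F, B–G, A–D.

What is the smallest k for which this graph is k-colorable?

3

The cycle B-A-C-H-G-B has odd length 5, so it cannot be 2-colored; at least 3 colors are needed.
One proper 3-coloring: A=2, B=3, C=1, D=1, E=2, F=2, G=1, H=2. Each edge has distinct colors on its endpoints.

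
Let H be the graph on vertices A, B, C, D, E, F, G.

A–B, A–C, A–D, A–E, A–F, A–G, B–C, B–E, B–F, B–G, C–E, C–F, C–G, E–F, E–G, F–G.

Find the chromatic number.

A, B, C, E, F, G are pairwise adjacent (a clique of size 6), so at least 6 colors are needed.
One proper 6-coloring: A=1, B=3, C=4, D=2, E=5, F=2, G=6. Each edge has distinct colors on its endpoints.

6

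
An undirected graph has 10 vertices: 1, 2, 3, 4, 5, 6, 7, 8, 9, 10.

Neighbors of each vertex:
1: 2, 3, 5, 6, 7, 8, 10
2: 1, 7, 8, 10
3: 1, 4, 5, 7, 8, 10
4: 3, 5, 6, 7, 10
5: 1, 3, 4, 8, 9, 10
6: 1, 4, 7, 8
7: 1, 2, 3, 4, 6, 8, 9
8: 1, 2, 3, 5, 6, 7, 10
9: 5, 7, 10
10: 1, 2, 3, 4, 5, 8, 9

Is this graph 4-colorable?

No

1, 3, 5, 8, 10 are pairwise adjacent (a clique of size 5), so at least 5 colors are needed.
So 4 colors are not enough.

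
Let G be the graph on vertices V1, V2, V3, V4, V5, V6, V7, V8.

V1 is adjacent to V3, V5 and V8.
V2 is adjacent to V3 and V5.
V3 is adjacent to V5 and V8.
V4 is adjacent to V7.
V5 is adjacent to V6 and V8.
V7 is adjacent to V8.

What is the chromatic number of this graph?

V1, V3, V5, V8 form a clique, so at least 4 colors are needed.
4 colors suffice: color 1 → {V5, V7}; color 2 → {V3, V4, V6}; color 3 → {V2, V8}; color 4 → {V1}. Each edge has distinct colors on its endpoints.

4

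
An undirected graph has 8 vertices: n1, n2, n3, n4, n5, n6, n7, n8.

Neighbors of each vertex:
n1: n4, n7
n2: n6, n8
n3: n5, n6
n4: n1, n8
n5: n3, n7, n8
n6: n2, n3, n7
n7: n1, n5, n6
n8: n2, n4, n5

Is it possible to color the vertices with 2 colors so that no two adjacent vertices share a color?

No

The cycle n5-n7-n6-n2-n8-n5 has odd length 5, so it cannot be 2-colored; at least 3 colors are needed.
So 2 colors are not enough.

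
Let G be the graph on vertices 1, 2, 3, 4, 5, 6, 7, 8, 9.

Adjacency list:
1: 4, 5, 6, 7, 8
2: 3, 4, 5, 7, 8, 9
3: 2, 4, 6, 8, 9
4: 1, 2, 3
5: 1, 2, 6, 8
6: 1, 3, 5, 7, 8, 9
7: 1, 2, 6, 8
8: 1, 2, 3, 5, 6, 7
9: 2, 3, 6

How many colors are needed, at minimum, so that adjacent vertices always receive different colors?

1, 6, 7, 8 form a clique, so at least 4 colors are needed.
4 colors suffice: color a → {2, 6}; color b → {4, 8, 9}; color c → {1, 3}; color d → {5, 7}. Every edge joins two different colors.

4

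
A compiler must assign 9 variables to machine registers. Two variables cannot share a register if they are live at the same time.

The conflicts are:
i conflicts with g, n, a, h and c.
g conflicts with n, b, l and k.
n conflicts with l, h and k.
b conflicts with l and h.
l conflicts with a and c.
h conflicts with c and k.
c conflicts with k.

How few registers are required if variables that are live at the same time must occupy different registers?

3

g, n, k pairwise conflict, so at least 3 registers are needed.
3 registers suffice: register 1 → {n, b, a, c}; register 2 → {g, h}; register 3 → {i, l, k}. No two conflicting variables share a register.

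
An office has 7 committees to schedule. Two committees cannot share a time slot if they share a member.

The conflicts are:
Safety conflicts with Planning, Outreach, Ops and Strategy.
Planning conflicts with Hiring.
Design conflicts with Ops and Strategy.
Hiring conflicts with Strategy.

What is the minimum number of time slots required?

2

Safety and Ops conflict, so at least 2 time slots are needed.
2 time slots suffice: Safety=1, Planning=2, Outreach=2, Design=1, Ops=2, Hiring=1, Strategy=2. No two conflicting committees share a time slot.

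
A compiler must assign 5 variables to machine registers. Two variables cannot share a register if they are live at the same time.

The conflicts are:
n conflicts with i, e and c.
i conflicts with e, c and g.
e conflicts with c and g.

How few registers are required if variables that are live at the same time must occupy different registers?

4

n, i, e, c pairwise conflict, so at least 4 registers are needed.
A valid assignment using 4 registers: n=4, i=2, e=1, c=3, g=3. Each listed conflict is separated.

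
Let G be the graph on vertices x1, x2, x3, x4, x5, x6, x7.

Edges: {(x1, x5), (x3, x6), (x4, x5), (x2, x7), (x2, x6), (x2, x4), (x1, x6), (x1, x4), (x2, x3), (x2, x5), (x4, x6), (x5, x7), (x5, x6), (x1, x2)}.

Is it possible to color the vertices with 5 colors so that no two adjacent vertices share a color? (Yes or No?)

Yes

The chromatic number is 5. x1, x2, x4, x5, x6 are mutually adjacent (a clique of size 5), so at least 5 colors are needed.
5 colors suffice: color 1 → {x2}; color 2 → {x3, x5}; color 3 → {x6, x7}; color 4 → {x4}; color 5 → {x1}.
That is already a proper 5-coloring.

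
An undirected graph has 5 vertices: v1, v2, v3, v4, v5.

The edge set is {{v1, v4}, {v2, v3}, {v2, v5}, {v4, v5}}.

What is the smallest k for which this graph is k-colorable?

v2 and v3 are adjacent, so at least 2 colors are needed.
2 colors suffice: color 1 → {v2, v4}; color 2 → {v1, v3, v5}. Each edge has distinct colors on its endpoints.

2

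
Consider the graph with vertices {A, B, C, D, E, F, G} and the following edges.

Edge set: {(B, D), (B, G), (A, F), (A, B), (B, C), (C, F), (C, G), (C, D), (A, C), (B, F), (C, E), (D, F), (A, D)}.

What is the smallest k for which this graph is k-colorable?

A, B, C, D, F are pairwise adjacent (a clique of size 5), so at least 5 colors are needed.
One proper 5-coloring: A=4, B=2, C=1, D=3, E=2, F=5, G=3. No two adjacent vertices share a color.

5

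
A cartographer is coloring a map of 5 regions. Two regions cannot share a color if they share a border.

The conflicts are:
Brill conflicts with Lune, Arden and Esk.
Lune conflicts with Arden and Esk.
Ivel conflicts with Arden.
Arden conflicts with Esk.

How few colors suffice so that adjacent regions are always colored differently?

Brill, Lune, Arden, Esk pairwise conflict, so at least 4 colors are needed.
4 colors suffice: Brill=2, Lune=3, Ivel=2, Arden=1, Esk=4. Every pair that conflicts lands in different colors.

4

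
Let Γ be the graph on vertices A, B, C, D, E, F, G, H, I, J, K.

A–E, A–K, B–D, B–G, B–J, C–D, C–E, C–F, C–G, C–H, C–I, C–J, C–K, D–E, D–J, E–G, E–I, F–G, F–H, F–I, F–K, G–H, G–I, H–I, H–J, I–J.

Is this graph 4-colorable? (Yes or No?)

C, F, G, H, I are mutually adjacent (a clique of size 5), so at least 5 colors are needed.
So 4 colors are not enough.

No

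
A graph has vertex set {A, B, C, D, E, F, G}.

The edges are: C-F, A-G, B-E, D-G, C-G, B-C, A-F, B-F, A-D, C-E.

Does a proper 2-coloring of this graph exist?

No

B, C, F are mutually adjacent, so at least 3 colors are needed.
So 2 colors are not enough.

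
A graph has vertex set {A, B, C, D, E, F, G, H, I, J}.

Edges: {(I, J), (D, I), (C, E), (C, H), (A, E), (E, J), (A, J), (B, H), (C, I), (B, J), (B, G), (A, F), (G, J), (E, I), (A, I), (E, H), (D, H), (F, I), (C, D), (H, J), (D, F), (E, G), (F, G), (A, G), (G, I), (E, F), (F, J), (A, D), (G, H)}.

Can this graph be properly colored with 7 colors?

The chromatic number is 6. A, E, F, G, I, J form a clique, so at least 6 colors are needed.
6 colors suffice: color 1 → {B, D, E}; color 2 → {C, G}; color 3 → {J}; color 4 → {H, I}; color 5 → {A}; color 6 → {F}.
Since 7 ≥ 6, a proper 7-coloring certainly exists.

Yes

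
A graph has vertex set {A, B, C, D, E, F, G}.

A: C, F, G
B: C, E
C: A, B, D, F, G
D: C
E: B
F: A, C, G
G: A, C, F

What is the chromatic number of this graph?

A, C, F, G are pairwise adjacent (a clique of size 4), so at least 4 colors are needed.
4 colors suffice: color 1 → {C, E}; color 2 → {B, D, F}; color 3 → {A}; color 4 → {G}. Each edge has distinct colors on its endpoints.

4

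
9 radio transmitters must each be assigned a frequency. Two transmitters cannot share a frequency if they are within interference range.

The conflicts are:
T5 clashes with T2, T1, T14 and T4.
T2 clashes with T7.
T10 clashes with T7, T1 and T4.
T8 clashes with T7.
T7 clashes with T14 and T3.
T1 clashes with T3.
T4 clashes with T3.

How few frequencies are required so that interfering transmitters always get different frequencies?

The cycle T5-T2-T7-T10-T1-T5 has odd length 5, so it cannot be 2-colored; at least 3 frequencies are needed.
A valid assignment using 3 frequencies: T5=1, T2=2, T10=3, T8=2, T7=1, T1=2, T14=2, T4=2, T3=3. Every pair that conflicts lands in different frequencies.

3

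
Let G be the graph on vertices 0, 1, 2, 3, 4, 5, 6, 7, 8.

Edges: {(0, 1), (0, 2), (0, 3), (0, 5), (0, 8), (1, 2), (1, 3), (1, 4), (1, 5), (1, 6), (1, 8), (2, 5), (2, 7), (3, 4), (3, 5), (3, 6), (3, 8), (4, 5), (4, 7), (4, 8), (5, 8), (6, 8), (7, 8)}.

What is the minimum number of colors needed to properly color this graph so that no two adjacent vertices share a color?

5

1, 3, 4, 5, 8 form a clique, so at least 5 colors are needed.
One proper 5-coloring: 0=purple, 1=blue, 2=red, 3=yellow, 4=purple, 5=green, 6=green, 7=blue, 8=red. No two adjacent vertices share a color.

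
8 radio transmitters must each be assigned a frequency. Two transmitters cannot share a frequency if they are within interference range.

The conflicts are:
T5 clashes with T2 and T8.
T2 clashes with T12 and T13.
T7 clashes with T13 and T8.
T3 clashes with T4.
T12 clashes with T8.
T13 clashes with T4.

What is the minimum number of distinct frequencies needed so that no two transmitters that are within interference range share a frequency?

3

The cycle T13-T2-T5-T8-T7-T13 has odd length 5, so it cannot be 2-colored; at least 3 frequencies are needed.
3 frequencies suffice: frequency 1 → {T2, T4, T8}; frequency 2 → {T5, T3, T12, T13}; frequency 3 → {T7}. No two conflicting transmitters share a frequency.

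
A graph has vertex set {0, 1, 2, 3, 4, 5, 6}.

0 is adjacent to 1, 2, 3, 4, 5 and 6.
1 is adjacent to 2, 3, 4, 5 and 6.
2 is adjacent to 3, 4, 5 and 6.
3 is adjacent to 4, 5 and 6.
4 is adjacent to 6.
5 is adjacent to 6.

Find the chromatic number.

6

0, 1, 2, 3, 5, 6 are mutually adjacent (a clique of size 6), so at least 6 colors are needed.
6 colors suffice: color red → {3}; color blue → {2}; color green → {0}; color yellow → {6}; color purple → {1}; color orange → {4, 5}. Each edge has distinct colors on its endpoints.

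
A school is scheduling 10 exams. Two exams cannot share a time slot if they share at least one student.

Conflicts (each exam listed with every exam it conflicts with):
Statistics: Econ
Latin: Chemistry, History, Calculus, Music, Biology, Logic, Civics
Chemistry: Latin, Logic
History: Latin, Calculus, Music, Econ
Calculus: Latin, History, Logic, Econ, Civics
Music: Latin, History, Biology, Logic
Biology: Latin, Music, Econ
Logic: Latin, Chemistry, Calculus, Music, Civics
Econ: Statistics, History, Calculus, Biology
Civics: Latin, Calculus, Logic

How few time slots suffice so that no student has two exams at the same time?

4

Latin, Calculus, Logic, Civics all conflict with each other, so at least 4 time slots are needed.
Using 4 time slots: Statistics=2, Latin=1, Chemistry=3, History=2, Calculus=3, Music=3, Biology=2, Logic=2, Econ=1, Civics=4. No two conflicting exams share a time slot.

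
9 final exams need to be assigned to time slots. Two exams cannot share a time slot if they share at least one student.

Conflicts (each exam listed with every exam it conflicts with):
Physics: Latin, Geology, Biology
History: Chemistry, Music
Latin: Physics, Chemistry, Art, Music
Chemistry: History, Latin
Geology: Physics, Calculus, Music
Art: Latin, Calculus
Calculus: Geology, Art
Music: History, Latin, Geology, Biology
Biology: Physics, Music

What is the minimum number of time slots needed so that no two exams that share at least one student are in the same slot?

The cycle Music-Geology-Calculus-Art-Latin-Music has odd length 5, so it cannot be 2-colored; at least 3 time slots are needed.
3 time slots suffice: time slot 1 → {History, Latin, Geology, Biology}; time slot 2 → {Physics, Chemistry, Calculus, Music}; time slot 3 → {Art}. No two conflicting exams share a time slot.

3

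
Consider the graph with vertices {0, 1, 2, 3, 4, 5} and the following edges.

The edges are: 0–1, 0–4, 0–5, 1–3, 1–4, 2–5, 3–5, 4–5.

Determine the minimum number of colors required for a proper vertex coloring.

3

0, 4, 5 are mutually adjacent, so at least 3 colors are needed.
A valid assignment using 3 colors: 0=green, 1=red, 2=blue, 3=blue, 4=blue, 5=red. No two adjacent vertices share a color.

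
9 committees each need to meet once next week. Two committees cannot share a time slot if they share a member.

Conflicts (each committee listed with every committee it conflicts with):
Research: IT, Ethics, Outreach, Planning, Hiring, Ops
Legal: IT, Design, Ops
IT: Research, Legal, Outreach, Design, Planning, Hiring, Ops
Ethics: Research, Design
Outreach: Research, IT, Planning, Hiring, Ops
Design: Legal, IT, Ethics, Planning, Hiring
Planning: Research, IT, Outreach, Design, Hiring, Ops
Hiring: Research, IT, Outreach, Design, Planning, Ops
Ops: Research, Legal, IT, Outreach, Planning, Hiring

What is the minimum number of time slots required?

Research, IT, Outreach, Planning, Hiring, Ops are mutually in conflict, so at least 6 time slots are needed.
6 time slots suffice: time slot 1 → {IT, Ethics}; time slot 2 → {Design, Ops}; time slot 3 → {Legal, Hiring}; time slot 4 → {Planning}; time slot 5 → {Research}; time slot 6 → {Outreach}. No two conflicting committees share a time slot.

6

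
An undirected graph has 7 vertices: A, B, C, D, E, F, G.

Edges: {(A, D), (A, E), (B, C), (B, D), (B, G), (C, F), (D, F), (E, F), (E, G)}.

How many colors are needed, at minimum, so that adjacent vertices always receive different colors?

The cycle B-D-F-E-G-B has odd length 5, so it cannot be 2-colored; at least 3 colors are needed.
3 colors suffice: color red → {A, B, F}; color blue → {C, D, E}; color green → {G}. No two adjacent vertices share a color.

3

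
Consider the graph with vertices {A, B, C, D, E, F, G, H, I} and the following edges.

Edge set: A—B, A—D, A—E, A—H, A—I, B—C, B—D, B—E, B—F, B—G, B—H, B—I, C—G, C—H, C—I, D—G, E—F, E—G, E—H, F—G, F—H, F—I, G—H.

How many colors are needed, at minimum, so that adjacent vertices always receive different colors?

5

B, E, F, G, H form a clique, so at least 5 colors are needed.
One proper 5-coloring: A=2, B=1, C=4, D=3, E=5, F=4, G=2, H=3, I=3. No two adjacent vertices share a color.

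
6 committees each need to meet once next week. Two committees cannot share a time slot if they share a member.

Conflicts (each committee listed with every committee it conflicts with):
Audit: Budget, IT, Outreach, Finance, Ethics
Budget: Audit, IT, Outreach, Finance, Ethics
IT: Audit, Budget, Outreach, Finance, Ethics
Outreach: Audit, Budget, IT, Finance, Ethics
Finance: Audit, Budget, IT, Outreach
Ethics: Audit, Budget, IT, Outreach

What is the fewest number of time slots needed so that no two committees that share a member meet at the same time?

5

Audit, Budget, IT, Outreach, Finance pairwise conflict, so at least 5 time slots are needed.
5 time slots suffice: Audit=2, Budget=1, IT=4, Outreach=3, Finance=5, Ethics=5. Every pair that conflicts lands in different time slots.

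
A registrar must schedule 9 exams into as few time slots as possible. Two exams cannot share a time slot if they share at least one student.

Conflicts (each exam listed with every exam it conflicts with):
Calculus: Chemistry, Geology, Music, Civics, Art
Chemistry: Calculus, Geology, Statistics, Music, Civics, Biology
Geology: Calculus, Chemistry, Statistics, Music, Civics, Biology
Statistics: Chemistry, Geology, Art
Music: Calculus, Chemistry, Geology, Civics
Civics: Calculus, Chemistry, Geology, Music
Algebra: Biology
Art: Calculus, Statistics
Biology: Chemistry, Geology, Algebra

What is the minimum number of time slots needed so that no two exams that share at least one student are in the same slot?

Calculus, Chemistry, Geology, Music, Civics all conflict with each other, so at least 5 time slots are needed.
5 time slots suffice: Calculus=3, Chemistry=2, Geology=1, Statistics=3, Music=5, Civics=4, Algebra=1, Art=1, Biology=3. No two conflicting exams share a time slot.

5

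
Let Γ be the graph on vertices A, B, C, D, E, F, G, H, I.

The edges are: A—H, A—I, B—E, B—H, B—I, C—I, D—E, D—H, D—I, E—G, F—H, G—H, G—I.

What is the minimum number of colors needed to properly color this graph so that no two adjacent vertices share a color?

2

A and I are adjacent, so at least 2 colors are needed.
One proper 2-coloring: A=2, B=2, C=2, D=2, E=1, F=2, G=2, H=1, I=1. Every edge joins two different colors.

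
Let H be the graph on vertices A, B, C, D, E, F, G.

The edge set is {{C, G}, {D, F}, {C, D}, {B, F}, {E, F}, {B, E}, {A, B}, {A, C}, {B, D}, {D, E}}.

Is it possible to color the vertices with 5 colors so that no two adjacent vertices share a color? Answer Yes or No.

Yes

The chromatic number is 4. B, D, E, F are pairwise adjacent (a clique of size 4), so at least 4 colors are needed.
4 colors suffice: color 1 → {A, D, G}; color 2 → {B, C}; color 3 → {E}; color 4 → {F}.
Since 5 ≥ 4, a proper 5-coloring certainly exists.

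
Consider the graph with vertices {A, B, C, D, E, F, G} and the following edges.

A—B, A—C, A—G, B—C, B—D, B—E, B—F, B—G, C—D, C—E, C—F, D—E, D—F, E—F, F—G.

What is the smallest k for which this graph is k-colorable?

B, C, D, E, F are pairwise adjacent (a clique of size 5), so at least 5 colors are needed.
5 colors suffice: color 1 → {B}; color 2 → {C, G}; color 3 → {A, F}; color 4 → {D}; color 5 → {E}. Each edge has distinct colors on its endpoints.

5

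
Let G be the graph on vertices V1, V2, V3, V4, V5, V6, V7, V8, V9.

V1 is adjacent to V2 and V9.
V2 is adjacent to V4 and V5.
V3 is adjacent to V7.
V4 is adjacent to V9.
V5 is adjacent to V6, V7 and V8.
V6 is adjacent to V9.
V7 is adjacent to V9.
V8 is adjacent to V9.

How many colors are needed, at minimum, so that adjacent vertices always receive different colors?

The cycle V5-V6-V9-V1-V2-V5 has odd length 5, so it cannot be 2-colored; at least 3 colors are needed.
3 colors suffice: V1=3, V2=2, V3=1, V4=3, V5=1, V6=2, V7=2, V8=2, V9=1. Every edge joins two different colors.

3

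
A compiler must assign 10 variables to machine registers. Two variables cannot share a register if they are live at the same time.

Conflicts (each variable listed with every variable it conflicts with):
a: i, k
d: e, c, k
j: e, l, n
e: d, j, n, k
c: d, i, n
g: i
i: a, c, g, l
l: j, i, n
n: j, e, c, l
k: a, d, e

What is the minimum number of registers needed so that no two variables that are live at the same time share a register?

j, e, n all conflict with each other, so at least 3 registers are needed.
3 registers suffice: a=2, d=3, j=3, e=2, c=2, g=2, i=1, l=2, n=1, k=1. Every pair that conflicts lands in different registers.

3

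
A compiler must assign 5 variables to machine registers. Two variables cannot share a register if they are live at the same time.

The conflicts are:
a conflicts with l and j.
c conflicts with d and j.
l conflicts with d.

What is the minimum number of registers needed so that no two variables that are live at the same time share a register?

The cycle d-c-j-a-l-d has odd length 5, so it cannot be 2-colored; at least 3 registers are needed.
3 registers suffice: register 1 → {d, j}; register 2 → {a, c}; register 3 → {l}. Every pair that conflicts lands in different registers.

3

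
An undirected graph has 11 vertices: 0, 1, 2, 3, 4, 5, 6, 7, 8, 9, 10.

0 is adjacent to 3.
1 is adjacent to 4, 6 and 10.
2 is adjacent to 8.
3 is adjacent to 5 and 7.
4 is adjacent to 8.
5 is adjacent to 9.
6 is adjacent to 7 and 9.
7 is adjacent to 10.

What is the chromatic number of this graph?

The cycle 9-5-3-7-6-9 has odd length 5, so it cannot be 2-colored; at least 3 colors are needed.
A valid assignment using 3 colors: 0=red, 1=red, 2=blue, 3=blue, 4=blue, 5=green, 6=blue, 7=red, 8=red, 9=red, 10=blue. No two adjacent vertices share a color.

3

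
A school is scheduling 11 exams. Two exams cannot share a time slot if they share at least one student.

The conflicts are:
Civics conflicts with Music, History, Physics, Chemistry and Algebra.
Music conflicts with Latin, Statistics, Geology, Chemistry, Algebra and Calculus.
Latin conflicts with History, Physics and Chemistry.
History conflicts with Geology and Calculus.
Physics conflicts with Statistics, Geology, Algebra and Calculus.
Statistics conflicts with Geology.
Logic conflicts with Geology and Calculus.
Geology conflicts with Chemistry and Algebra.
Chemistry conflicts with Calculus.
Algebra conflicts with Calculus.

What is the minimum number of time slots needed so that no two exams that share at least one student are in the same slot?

3

Music, Chemistry, Calculus all conflict with each other, so at least 3 time slots are needed.
3 time slots suffice: time slot 1 → {Music, History, Physics, Logic}; time slot 2 → {Civics, Latin, Geology, Calculus}; time slot 3 → {Statistics, Chemistry, Algebra}. Every pair that conflicts lands in different time slots.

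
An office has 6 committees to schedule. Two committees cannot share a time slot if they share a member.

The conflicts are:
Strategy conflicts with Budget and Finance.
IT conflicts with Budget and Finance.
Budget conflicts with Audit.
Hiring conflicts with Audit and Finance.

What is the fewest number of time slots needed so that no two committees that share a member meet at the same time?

3

The cycle Hiring-Audit-Budget-Strategy-Finance-Hiring has odd length 5, so it cannot be 2-colored; at least 3 time slots are needed.
A valid assignment using 3 time slots: Strategy=2, IT=2, Budget=1, Hiring=3, Audit=2, Finance=1. Every pair that conflicts lands in different time slots.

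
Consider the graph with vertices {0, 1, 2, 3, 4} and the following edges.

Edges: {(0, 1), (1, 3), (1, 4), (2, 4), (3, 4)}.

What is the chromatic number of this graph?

3

1, 3, 4 form a triangle, so at least 3 colors are needed.
One proper 3-coloring: 0=b, 1=a, 2=a, 3=c, 4=b. No two adjacent vertices share a color.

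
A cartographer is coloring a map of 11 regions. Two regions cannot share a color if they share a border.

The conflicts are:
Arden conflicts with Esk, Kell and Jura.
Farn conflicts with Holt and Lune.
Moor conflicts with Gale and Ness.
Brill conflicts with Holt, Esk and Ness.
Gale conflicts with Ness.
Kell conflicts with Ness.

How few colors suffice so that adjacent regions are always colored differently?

3

Moor, Gale, Ness are mutually in conflict, so at least 3 colors are needed.
3 colors suffice: Arden=1, Farn=2, Moor=3, Brill=2, Gale=2, Holt=1, Esk=3, Lune=1, Kell=2, Ness=1, Jura=2. Every pair that conflicts lands in different colors.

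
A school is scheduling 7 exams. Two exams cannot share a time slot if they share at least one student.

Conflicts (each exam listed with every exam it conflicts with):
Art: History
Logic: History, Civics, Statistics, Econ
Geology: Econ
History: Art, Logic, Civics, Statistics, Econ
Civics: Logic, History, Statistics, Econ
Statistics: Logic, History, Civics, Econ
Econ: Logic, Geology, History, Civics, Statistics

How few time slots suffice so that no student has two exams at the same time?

Logic, History, Civics, Statistics, Econ all conflict with each other, so at least 5 time slots are needed.
A valid assignment using 5 time slots: Art=1, Logic=3, Geology=2, History=2, Civics=5, Statistics=4, Econ=1. Each listed conflict is separated.

5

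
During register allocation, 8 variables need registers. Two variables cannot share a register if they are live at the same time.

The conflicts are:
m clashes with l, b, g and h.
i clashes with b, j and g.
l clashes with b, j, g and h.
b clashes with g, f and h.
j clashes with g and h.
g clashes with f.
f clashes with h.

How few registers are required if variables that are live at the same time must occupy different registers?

4

m, l, b, g pairwise conflict, so at least 4 registers are needed.
A valid assignment using 4 registers: m=4, i=3, l=3, b=1, j=1, g=2, f=3, h=2. Every pair that conflicts lands in different registers.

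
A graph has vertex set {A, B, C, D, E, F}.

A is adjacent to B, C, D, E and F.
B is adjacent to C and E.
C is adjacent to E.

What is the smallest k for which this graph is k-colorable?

4

A, B, C, E are pairwise adjacent (a clique of size 4), so at least 4 colors are needed.
One proper 4-coloring: A=red, B=blue, C=yellow, D=blue, E=green, F=blue. Each edge has distinct colors on its endpoints.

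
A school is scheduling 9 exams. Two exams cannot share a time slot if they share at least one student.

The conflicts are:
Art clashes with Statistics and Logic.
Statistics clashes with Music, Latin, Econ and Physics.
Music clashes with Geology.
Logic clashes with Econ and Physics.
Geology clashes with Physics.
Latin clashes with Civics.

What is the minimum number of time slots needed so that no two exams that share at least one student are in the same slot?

2

Geology and Physics conflict, so at least 2 time slots are needed.
2 time slots suffice: time slot 1 → {Statistics, Logic, Geology, Civics}; time slot 2 → {Art, Music, Latin, Econ, Physics}. No two conflicting exams share a time slot.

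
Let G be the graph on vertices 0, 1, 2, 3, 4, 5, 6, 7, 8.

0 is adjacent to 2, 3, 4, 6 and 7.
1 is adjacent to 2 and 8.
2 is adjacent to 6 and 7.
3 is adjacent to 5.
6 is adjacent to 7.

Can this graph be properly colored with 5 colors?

Yes

The chromatic number is 4. 0, 2, 6, 7 are mutually adjacent (a clique of size 4), so at least 4 colors are needed.
4 colors suffice: color a → {0, 1, 5}; color b → {2, 3, 4, 8}; color c → {6}; color d → {7}.
Since 5 ≥ 4, a proper 5-coloring certainly exists.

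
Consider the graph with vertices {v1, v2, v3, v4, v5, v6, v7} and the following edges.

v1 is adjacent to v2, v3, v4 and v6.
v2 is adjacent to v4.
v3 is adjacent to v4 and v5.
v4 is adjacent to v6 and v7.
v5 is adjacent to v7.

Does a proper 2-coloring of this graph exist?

No

v1, v3, v4 are mutually adjacent, so at least 3 colors are needed.
So 2 colors are not enough.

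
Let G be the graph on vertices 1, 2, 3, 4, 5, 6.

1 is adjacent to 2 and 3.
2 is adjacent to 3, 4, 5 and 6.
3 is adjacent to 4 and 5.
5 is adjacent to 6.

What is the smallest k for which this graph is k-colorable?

3

2, 3, 4 form a triangle, so at least 3 colors are needed.
A valid assignment using 3 colors: 1=c, 2=a, 3=b, 4=c, 5=c, 6=b. Each edge has distinct colors on its endpoints.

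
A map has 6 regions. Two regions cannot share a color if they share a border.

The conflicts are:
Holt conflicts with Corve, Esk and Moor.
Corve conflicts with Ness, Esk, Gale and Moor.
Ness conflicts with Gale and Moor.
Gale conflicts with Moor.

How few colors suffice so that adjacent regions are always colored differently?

Corve, Ness, Gale, Moor all conflict with each other, so at least 4 colors are needed.
A valid assignment using 4 colors: Holt=3, Corve=1, Ness=4, Esk=2, Gale=3, Moor=2. No two conflicting regions share a color.

4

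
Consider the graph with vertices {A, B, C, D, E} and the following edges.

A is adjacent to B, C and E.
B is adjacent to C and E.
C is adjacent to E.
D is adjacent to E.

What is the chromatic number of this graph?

A, B, C, E form a clique, so at least 4 colors are needed.
4 colors suffice: A=2, B=3, C=4, D=2, E=1. Every edge joins two different colors.

4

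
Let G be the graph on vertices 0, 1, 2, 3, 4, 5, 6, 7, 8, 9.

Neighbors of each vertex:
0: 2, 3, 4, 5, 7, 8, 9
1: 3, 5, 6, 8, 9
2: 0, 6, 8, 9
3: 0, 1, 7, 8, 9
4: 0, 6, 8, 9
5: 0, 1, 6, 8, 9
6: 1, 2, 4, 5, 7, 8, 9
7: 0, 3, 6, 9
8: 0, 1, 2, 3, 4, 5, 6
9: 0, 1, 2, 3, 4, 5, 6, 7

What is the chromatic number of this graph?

4

1, 5, 6, 8 form a clique, so at least 4 colors are needed.
A valid assignment using 4 colors: 0=b, 1=c, 2=c, 3=d, 4=c, 5=d, 6=b, 7=c, 8=a, 9=a. Each edge has distinct colors on its endpoints.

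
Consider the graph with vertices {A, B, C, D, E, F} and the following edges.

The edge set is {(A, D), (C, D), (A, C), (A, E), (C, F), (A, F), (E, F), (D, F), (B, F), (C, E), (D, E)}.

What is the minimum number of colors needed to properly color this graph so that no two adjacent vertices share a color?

A, C, D, E, F are mutually adjacent (a clique of size 5), so at least 5 colors are needed.
One proper 5-coloring: A=purple, B=blue, C=yellow, D=blue, E=green, F=red. Every edge joins two different colors.

5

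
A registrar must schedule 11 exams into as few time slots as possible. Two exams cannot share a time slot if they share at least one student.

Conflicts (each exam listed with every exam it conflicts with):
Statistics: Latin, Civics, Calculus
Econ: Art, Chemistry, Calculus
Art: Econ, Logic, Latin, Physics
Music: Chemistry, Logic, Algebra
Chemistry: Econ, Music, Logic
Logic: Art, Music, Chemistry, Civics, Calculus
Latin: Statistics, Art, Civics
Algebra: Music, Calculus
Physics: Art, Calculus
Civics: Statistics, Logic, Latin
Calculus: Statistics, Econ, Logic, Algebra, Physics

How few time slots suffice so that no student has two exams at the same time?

Statistics, Latin, Civics pairwise conflict, so at least 3 time slots are needed.
3 time slots suffice: time slot 1 → {Econ, Logic, Latin, Algebra, Physics}; time slot 2 → {Art, Music, Civics, Calculus}; time slot 3 → {Statistics, Chemistry}. Every pair that conflicts lands in different time slots.

3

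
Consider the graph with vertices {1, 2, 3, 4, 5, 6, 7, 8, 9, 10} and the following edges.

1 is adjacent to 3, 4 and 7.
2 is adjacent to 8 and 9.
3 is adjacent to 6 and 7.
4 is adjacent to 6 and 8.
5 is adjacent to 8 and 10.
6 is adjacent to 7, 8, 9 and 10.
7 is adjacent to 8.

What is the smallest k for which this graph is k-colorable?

3

1, 3, 7 are mutually adjacent, so at least 3 colors are needed.
3 colors suffice: color red → {1, 2, 5, 6}; color blue → {3, 8, 9, 10}; color green → {4, 7}. Every edge joins two different colors.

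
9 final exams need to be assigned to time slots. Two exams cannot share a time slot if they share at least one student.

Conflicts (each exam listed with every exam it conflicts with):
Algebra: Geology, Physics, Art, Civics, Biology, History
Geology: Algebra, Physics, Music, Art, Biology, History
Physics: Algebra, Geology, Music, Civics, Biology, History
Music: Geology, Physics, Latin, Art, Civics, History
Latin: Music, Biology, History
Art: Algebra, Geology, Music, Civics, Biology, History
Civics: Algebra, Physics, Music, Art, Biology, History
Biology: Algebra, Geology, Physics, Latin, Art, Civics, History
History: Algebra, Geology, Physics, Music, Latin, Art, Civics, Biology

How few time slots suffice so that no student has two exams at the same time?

Algebra, Geology, Art, Biology, History all conflict with each other, so at least 5 time slots are needed.
Using 5 time slots: Algebra=5, Geology=4, Physics=3, Music=2, Latin=3, Art=3, Civics=4, Biology=2, History=1. Each listed conflict is separated.

5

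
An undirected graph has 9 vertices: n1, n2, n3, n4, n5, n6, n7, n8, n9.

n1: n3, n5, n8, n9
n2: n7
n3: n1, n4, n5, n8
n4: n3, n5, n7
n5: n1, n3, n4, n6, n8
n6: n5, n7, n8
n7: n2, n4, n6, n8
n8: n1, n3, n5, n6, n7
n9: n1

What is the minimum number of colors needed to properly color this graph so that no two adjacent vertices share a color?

n1, n3, n5, n8 form a clique, so at least 4 colors are needed.
4 colors suffice: color 1 → {n5, n7, n9}; color 2 → {n2, n4, n8}; color 3 → {n1, n6}; color 4 → {n3}. Every edge joins two different colors.

4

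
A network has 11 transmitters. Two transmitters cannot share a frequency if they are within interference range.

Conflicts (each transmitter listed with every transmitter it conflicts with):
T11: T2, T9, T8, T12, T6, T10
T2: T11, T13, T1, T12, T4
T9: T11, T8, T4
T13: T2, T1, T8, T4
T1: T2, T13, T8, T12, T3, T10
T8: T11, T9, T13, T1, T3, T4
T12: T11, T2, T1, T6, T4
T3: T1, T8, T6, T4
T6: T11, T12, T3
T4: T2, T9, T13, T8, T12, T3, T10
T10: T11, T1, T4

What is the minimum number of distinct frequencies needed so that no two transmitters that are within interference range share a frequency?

T2, T1, T12 are mutually in conflict, so at least 3 frequencies are needed.
3 frequencies suffice: frequency 1 → {T11, T1, T4}; frequency 2 → {T2, T8, T6, T10}; frequency 3 → {T9, T13, T12, T3}. No two conflicting transmitters share a frequency.

3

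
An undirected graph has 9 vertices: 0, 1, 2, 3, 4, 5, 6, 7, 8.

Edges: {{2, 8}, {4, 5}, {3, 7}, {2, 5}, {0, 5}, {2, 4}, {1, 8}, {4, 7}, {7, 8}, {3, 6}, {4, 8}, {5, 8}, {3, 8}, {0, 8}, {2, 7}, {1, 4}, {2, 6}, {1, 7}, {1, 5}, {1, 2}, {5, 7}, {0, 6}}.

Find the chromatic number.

6

1, 2, 4, 5, 7, 8 are mutually adjacent (a clique of size 6), so at least 6 colors are needed.
6 colors suffice: color a → {6, 8}; color b → {0, 2, 3}; color c → {5}; color d → {7}; color e → {1}; color f → {4}. No two adjacent vertices share a color.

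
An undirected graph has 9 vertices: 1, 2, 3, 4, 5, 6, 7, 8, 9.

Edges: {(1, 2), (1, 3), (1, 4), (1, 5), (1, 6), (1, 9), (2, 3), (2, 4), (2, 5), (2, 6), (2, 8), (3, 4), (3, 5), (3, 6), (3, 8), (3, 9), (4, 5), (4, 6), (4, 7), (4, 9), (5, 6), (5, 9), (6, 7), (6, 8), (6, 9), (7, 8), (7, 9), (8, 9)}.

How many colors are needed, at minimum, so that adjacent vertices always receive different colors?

1, 3, 4, 5, 6, 9 form a clique, so at least 6 colors are needed.
6 colors suffice: color red → {6}; color blue → {2, 9}; color green → {3, 7}; color yellow → {4, 8}; color purple → {5}; color orange → {1}. Each edge has distinct colors on its endpoints.

6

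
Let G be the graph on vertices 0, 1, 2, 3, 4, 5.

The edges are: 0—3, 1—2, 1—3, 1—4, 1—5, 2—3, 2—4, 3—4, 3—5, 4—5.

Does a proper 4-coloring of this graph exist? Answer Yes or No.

The chromatic number is 4. 1, 2, 3, 4 are mutually adjacent (a clique of size 4), so at least 4 colors are needed.
4 colors suffice: color red → {3}; color blue → {0, 1}; color green → {4}; color yellow → {2, 5}.
That is already a proper 4-coloring.

Yes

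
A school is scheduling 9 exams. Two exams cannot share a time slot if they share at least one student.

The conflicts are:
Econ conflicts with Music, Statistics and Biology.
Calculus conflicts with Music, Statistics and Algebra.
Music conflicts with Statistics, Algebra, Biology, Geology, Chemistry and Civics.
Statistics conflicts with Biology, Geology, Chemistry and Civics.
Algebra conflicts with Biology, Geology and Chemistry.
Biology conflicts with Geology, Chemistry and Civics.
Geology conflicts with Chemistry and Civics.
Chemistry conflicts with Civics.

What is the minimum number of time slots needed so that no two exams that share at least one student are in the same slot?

Music, Statistics, Biology, Geology, Chemistry, Civics pairwise conflict, so at least 6 time slots are needed.
A valid assignment using 6 time slots: Econ=4, Calculus=2, Music=1, Statistics=3, Algebra=3, Biology=2, Geology=5, Chemistry=4, Civics=6. Each listed conflict is separated.

6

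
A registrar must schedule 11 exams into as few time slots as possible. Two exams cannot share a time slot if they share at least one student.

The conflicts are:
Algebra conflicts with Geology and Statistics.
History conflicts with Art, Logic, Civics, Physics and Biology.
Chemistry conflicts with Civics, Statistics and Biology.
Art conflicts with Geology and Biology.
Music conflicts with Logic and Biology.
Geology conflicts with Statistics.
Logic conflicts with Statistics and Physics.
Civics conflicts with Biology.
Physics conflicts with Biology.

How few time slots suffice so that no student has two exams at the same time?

3

Algebra, Geology, Statistics all conflict with each other, so at least 3 time slots are needed.
3 time slots suffice: time slot 1 → {Geology, Logic, Biology}; time slot 2 → {Algebra, History, Chemistry, Music}; time slot 3 → {Art, Civics, Statistics, Physics}. Each listed conflict is separated.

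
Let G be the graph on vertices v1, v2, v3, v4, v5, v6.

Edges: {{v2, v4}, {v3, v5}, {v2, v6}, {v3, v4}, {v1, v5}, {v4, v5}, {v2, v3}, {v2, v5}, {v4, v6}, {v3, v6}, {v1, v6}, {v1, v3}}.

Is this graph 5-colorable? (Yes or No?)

The chromatic number is 4. v2, v3, v4, v5 are pairwise adjacent (a clique of size 4), so at least 4 colors are needed.
4 colors suffice: color 1 → {v3}; color 2 → {v5, v6}; color 3 → {v1, v4}; color 4 → {v2}.
Since 5 ≥ 4, a proper 5-coloring certainly exists.

Yes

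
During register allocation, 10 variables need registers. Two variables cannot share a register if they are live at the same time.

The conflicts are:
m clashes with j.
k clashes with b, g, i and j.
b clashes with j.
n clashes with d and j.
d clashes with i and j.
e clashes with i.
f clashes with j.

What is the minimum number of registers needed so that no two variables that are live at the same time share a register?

k, b, j all conflict with each other, so at least 3 registers are needed.
3 registers suffice: register 1 → {g, i, j}; register 2 → {m, k, d, e, f}; register 3 → {b, n}. No two conflicting variables share a register.

3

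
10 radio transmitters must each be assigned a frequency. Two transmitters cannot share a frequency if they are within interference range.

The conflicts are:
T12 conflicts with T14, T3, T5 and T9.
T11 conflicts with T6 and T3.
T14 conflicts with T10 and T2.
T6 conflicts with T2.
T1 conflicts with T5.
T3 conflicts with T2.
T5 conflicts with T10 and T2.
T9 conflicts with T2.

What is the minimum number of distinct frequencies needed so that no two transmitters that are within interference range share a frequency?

2

T12 and T14 conflict, so at least 2 frequencies are needed.
2 frequencies suffice: frequency 1 → {T12, T11, T1, T10, T2}; frequency 2 → {T14, T6, T3, T5, T9}. Each listed conflict is separated.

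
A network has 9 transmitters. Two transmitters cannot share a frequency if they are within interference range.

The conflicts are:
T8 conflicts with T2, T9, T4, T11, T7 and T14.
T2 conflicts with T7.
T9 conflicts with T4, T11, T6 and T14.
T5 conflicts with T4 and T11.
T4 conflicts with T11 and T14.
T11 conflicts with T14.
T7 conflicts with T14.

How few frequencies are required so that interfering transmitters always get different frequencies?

T8, T9, T4, T11, T14 are mutually in conflict, so at least 5 frequencies are needed.
5 frequencies suffice: frequency 1 → {T8, T5, T6}; frequency 2 → {T4, T7}; frequency 3 → {T2, T9}; frequency 4 → {T11}; frequency 5 → {T14}. Every pair that conflicts lands in different frequencies.

5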